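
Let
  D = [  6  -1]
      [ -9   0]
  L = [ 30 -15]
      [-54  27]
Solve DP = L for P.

P = [[6, -3], [6, -3]]

Since D multiplies P on the left, P = D⁻¹L.
det D = -9, so D⁻¹ = [[0, -1/9], [-1, -2/3]].
P = D⁻¹L = [[0, -1/9], [-1, -2/3]] · [[30, -15], [-54, 27]] = [[6, -3], [6, -3]].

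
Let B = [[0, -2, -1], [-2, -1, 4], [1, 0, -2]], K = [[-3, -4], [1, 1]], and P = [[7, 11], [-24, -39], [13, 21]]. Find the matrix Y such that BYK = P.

Left-multiply by B⁻¹ and right-multiply by K⁻¹: Y = B⁻¹PK⁻¹.
det B = -1; the adjugate gives B⁻¹ = [[-2, 4, 9], [0, -1, -2], [-1, 2, 4]].
det K = 1, so K⁻¹ = [[1, 4], [-1, -3]].
B⁻¹P = [[7, 11], [-2, -3], [-3, -5]].
Y = (B⁻¹P)K⁻¹ = [[-4, -5], [1, 1], [2, 3]].

Y = [[-4, -5], [1, 1], [2, 3]]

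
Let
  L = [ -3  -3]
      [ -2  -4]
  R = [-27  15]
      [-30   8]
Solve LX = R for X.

Left-multiplying both sides by L⁻¹ gives X = L⁻¹R.
det L = 6, so L⁻¹ = [[-2/3, 1/2], [1/3, -1/2]].
X = L⁻¹R = [[-2/3, 1/2], [1/3, -1/2]] · [[-27, 15], [-30, 8]] = [[3, -6], [6, 1]].

X = [[3, -6], [6, 1]]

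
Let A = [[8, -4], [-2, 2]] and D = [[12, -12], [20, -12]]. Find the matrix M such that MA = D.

M = [[0, -6], [2, -2]]

Since A sits to the right of M, M = DA⁻¹.
det A = 8, so A⁻¹ = [[1/4, 1/2], [1/4, 1]].
M = DA⁻¹ = [[12, -12], [20, -12]] · [[1/4, 1/2], [1/4, 1]] = [[0, -6], [2, -2]].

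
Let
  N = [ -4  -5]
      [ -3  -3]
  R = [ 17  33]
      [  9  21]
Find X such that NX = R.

Left-multiplying both sides by N⁻¹ gives X = N⁻¹R.
det N = -3; the adjugate gives N⁻¹ = [[1, -5/3], [-1, 4/3]].
X = N⁻¹R = [[1, -5/3], [-1, 4/3]] · [[17, 33], [9, 21]] = [[2, -2], [-5, -5]].

X = [[2, -2], [-5, -5]]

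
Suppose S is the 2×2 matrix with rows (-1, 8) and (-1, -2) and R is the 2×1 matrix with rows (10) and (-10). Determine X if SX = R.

Since S multiplies X on the left, X = S⁻¹R.
det S = 10, so S⁻¹ = [[-1/5, -4/5], [1/10, -1/10]].
X = S⁻¹R = [[-1/5, -4/5], [1/10, -1/10]] · [[10], [-10]] = [[6], [2]].

X = [[6], [2]]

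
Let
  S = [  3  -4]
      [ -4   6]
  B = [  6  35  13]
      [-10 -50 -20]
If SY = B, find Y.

Since S multiplies Y on the left, Y = S⁻¹B.
S has determinant 2; S⁻¹ = [[3, 2], [2, 3/2]].
Y = S⁻¹B = [[3, 2], [2, 3/2]] · [[6, 35, 13], [-10, -50, -20]] = [[-2, 5, -1], [-3, -5, -4]].

Y = [[-2, 5, -1], [-3, -5, -4]]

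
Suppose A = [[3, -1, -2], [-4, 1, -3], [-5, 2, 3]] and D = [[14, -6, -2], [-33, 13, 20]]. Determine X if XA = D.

Right-multiplying both sides by A⁻¹ gives X = DA⁻¹.
det A = 6; the adjugate gives A⁻¹ = [[3/2, -1/6, 5/6], [9/2, -1/6, 17/6], [-1/2, -1/6, -1/6]].
X = DA⁻¹ = [[14, -6, -2], [-33, 13, 20]] · [[3/2, -1/6, 5/6], [9/2, -1/6, 17/6], [-1/2, -1/6, -1/6]] = [[-5, -1, -5], [-1, 0, 6]].

X = [[-5, -1, -5], [-1, 0, 6]]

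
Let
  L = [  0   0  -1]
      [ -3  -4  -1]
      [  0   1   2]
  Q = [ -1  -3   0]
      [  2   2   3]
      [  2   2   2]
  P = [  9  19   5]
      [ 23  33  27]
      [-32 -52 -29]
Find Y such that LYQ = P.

Y = [[0, 4, 3], [0, -5, -2], [5, -1, -1]]

Isolating Y: multiply by L⁻¹ from the left and Q⁻¹ from the right, so Y = L⁻¹PQ⁻¹.
det L = 3; the adjugate gives L⁻¹ = [[-7/3, -1/3, -4/3], [2, 0, 1], [-1, 0, 0]].
det Q = -4; the adjugate gives Q⁻¹ = [[1/2, -3/2, 9/4], [-1/2, 1/2, -3/4], [0, 1, -1]].
L⁻¹P = [[14, 14, 18], [-14, -14, -19], [-9, -19, -5]].
Y = (L⁻¹P)Q⁻¹ = [[0, 4, 3], [0, -5, -2], [5, -1, -1]].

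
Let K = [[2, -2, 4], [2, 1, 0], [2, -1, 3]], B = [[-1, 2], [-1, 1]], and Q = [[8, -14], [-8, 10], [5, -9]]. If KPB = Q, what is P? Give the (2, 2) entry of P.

Isolating P: multiply by K⁻¹ from the left and B⁻¹ from the right, so P = K⁻¹QB⁻¹.
det K = 2; the adjugate gives K⁻¹ = [[3/2, 1, -2], [-3, -1, 4], [-2, -1, 3]].
B has determinant 1; B⁻¹ = [[1, -2], [1, -1]].
K⁻¹Q = [[-6, 7], [4, -4], [7, -9]].
P = (K⁻¹Q)B⁻¹ = [[1, 5], [0, -4], [-2, -5]].

-4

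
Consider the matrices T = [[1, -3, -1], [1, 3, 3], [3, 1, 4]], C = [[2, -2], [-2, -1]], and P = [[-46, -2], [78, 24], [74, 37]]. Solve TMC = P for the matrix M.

M = [[-4, -4], [0, -5], [3, -5]]

Isolating M: multiply by T⁻¹ from the left and C⁻¹ from the right, so M = T⁻¹PC⁻¹.
det T = 2; the adjugate gives T⁻¹ = [[9/2, 11/2, -3], [5/2, 7/2, -2], [-4, -5, 3]].
C has determinant -6; C⁻¹ = [[1/6, -1/3], [-1/3, -1/3]].
T⁻¹P = [[0, 12], [10, 5], [16, -1]].
M = (T⁻¹P)C⁻¹ = [[-4, -4], [0, -5], [3, -5]].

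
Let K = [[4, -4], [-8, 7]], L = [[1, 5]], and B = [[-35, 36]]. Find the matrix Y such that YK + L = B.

Y = [[1, 5]]

YK = B − L = [[-36, 31]].
K is on the right of Y, so right-multiply by K⁻¹: Y = (B − L)K⁻¹.
K has determinant -4; K⁻¹ = [[-7/4, -1], [-2, -1]].
Y = (B − L)K⁻¹ = [[1, 5]].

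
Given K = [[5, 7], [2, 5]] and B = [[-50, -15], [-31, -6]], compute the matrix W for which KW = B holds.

W = [[-3, -3], [-5, 0]]

Left-multiplying both sides by K⁻¹ gives W = K⁻¹B.
det K = 11; the adjugate gives K⁻¹ = [[5/11, -7/11], [-2/11, 5/11]].
W = K⁻¹B = [[5/11, -7/11], [-2/11, 5/11]] · [[-50, -15], [-31, -6]] = [[-3, -3], [-5, 0]].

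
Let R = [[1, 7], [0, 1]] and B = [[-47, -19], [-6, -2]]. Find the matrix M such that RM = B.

Since R multiplies M on the left, M = R⁻¹B.
det R = 1; the adjugate gives R⁻¹ = [[1, -7], [0, 1]].
M = R⁻¹B = [[1, -7], [0, 1]] · [[-47, -19], [-6, -2]] = [[-5, -5], [-6, -2]].

M = [[-5, -5], [-6, -2]]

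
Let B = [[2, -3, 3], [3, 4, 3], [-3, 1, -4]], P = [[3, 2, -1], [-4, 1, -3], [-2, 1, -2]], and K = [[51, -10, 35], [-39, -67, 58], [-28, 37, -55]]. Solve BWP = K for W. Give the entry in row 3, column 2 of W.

2

W = B⁻¹KP⁻¹ (apply B⁻¹ on the left and P⁻¹ on the right).
det B = -2, so B⁻¹ = [[19/2, 9/2, 21/2], [-3/2, -1/2, -3/2], [-15/2, -7/2, -17/2]].
det P = 1; the adjugate gives P⁻¹ = [[1, 3, -5], [-2, -8, 13], [-2, -7, 11]].
B⁻¹K = [[15, -8, 16], [-15, -7, 1], [-8, -5, 2]].
W = (B⁻¹K)P⁻¹ = [[-1, -3, -3], [-3, 4, -5], [-2, 2, -3]].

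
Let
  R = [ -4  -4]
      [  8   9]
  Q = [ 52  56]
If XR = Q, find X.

X = [[-5, 4]]

Since R sits to the right of X, X = QR⁻¹.
det R = -4, so R⁻¹ = [[-9/4, -1], [2, 1]].
X = QR⁻¹ = [[52, 56]] · [[-9/4, -1], [2, 1]] = [[-5, 4]].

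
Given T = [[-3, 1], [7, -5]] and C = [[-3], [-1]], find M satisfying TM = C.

M = [[2], [3]]

Left-multiplying both sides by T⁻¹ gives M = T⁻¹C.
det T = 8; the adjugate gives T⁻¹ = [[-5/8, -1/8], [-7/8, -3/8]].
M = T⁻¹C = [[-5/8, -1/8], [-7/8, -3/8]] · [[-3], [-1]] = [[2], [3]].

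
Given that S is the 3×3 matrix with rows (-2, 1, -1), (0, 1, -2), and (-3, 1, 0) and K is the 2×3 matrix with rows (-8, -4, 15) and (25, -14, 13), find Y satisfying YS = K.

Y = [[-5, -5, 6], [-5, -4, -5]]

Since S sits to the right of Y, Y = KS⁻¹.
S has determinant -1; S⁻¹ = [[-2, 1, 1], [-6, 3, 4], [-3, 1, 2]].
Y = KS⁻¹ = [[-8, -4, 15], [25, -14, 13]] · [[-2, 1, 1], [-6, 3, 4], [-3, 1, 2]] = [[-5, -5, 6], [-5, -4, -5]].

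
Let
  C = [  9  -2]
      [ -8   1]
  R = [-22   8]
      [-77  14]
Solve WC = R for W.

C is on the right of W, so right-multiply by C⁻¹: W = RC⁻¹.
det C = -7, so C⁻¹ = [[-1/7, -2/7], [-8/7, -9/7]].
W = RC⁻¹ = [[-22, 8], [-77, 14]] · [[-1/7, -2/7], [-8/7, -9/7]] = [[-6, -4], [-5, 4]].

W = [[-6, -4], [-5, 4]]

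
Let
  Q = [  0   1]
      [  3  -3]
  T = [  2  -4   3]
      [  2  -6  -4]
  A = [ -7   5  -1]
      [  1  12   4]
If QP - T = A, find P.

QP = A + T = [[-5, 1, 2], [3, 6, 0]].
Since Q multiplies P on the left, P = Q⁻¹(A + T).
Q has determinant -3; Q⁻¹ = [[1, 1/3], [1, 0]].
P = Q⁻¹(A + T) = [[-4, 3, 2], [-5, 1, 2]].

P = [[-4, 3, 2], [-5, 1, 2]]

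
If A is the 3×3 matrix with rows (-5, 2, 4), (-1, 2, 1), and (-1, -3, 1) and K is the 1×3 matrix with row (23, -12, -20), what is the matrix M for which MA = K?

M = [[-3, -6, -2]]

Right-multiplying both sides by A⁻¹ gives M = KA⁻¹.
det A = -5; the adjugate gives A⁻¹ = [[-1, 14/5, 6/5], [0, 1/5, -1/5], [-1, 17/5, 8/5]].
M = KA⁻¹ = [[23, -12, -20]] · [[-1, 14/5, 6/5], [0, 1/5, -1/5], [-1, 17/5, 8/5]] = [[-3, -6, -2]].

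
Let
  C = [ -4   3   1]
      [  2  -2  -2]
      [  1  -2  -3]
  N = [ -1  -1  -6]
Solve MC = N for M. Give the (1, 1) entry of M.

Right-multiplying both sides by C⁻¹ gives M = NC⁻¹.
det C = 2, so C⁻¹ = [[1, 7/2, -2], [2, 11/2, -3], [-1, -5/2, 1]].
M = NC⁻¹ = [[-1, -1, -6]] · [[1, 7/2, -2], [2, 11/2, -3], [-1, -5/2, 1]] = [[3, 6, -1]].

3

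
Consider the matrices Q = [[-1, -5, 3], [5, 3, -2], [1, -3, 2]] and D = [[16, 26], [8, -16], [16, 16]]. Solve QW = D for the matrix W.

W = [[4, 0], [-4, -4], [0, 2]]

Q is on the left of W, so left-multiply by Q⁻¹: W = Q⁻¹D.
det Q = 6, so Q⁻¹ = [[0, 1/6, 1/6], [-2, -5/6, 13/6], [-3, -4/3, 11/3]].
W = Q⁻¹D = [[0, 1/6, 1/6], [-2, -5/6, 13/6], [-3, -4/3, 11/3]] · [[16, 26], [8, -16], [16, 16]] = [[4, 0], [-4, -4], [0, 2]].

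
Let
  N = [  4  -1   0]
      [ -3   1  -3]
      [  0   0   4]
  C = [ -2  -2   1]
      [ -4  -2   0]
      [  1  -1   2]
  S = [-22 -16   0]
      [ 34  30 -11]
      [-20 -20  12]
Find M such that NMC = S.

Isolating M: multiply by N⁻¹ from the left and C⁻¹ from the right, so M = N⁻¹SC⁻¹.
N has determinant 4; N⁻¹ = [[1, 1, 3/4], [3, 4, 3], [0, 0, 1/4]].
C has determinant -2; C⁻¹ = [[2, -3/2, -1], [-4, 5/2, 2], [-3, 2, 2]].
N⁻¹S = [[-3, -1, -2], [10, 12, -8], [-5, -5, 3]].
M = (N⁻¹S)C⁻¹ = [[4, -2, -3], [-4, -1, -2], [1, 1, 1]].

M = [[4, -2, -3], [-4, -1, -2], [1, 1, 1]]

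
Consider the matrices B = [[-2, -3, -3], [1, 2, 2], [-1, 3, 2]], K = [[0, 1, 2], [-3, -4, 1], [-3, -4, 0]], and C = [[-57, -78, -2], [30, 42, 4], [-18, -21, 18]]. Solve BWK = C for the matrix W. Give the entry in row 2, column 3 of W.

-4

Isolating W: multiply by B⁻¹ from the left and K⁻¹ from the right, so W = B⁻¹CK⁻¹.
det B = 1, so B⁻¹ = [[-2, -3, 0], [-4, -7, 1], [5, 9, -1]].
K has determinant -3; K⁻¹ = [[-4/3, 8/3, -3], [1, -2, 2], [0, 1, -1]].
B⁻¹C = [[24, 30, -8], [0, -3, -2], [3, 9, 8]].
W = (B⁻¹C)K⁻¹ = [[-2, -4, -4], [-3, 4, -4], [5, -2, 1]].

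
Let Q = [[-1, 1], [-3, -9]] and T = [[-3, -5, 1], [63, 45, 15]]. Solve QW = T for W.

W = [[-3, 0, -2], [-6, -5, -1]]

Q is on the left of W, so left-multiply by Q⁻¹: W = Q⁻¹T.
det Q = 12, so Q⁻¹ = [[-3/4, -1/12], [1/4, -1/12]].
W = Q⁻¹T = [[-3/4, -1/12], [1/4, -1/12]] · [[-3, -5, 1], [63, 45, 15]] = [[-3, 0, -2], [-6, -5, -1]].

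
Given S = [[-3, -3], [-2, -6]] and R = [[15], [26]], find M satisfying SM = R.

M = [[-1], [-4]]

Left-multiplying both sides by S⁻¹ gives M = S⁻¹R.
det S = 12; the adjugate gives S⁻¹ = [[-1/2, 1/4], [1/6, -1/4]].
M = S⁻¹R = [[-1/2, 1/4], [1/6, -1/4]] · [[15], [26]] = [[-1], [-4]].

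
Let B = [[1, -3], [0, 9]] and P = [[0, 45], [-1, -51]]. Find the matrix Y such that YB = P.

Right-multiplying both sides by B⁻¹ gives Y = PB⁻¹.
B has determinant 9; B⁻¹ = [[1, 1/3], [0, 1/9]].
Y = PB⁻¹ = [[0, 45], [-1, -51]] · [[1, 1/3], [0, 1/9]] = [[0, 5], [-1, -6]].

Y = [[0, 5], [-1, -6]]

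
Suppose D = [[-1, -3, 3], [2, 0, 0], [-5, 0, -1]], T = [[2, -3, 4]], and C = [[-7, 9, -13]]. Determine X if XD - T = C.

X = [[-2, 4, 3]]

XD = C + T = [[-5, 6, -9]].
D is on the right of X, so right-multiply by D⁻¹: X = (C + T)D⁻¹.
det D = -6; the adjugate gives D⁻¹ = [[0, 1/2, 0], [-1/3, -8/3, -1], [0, -5/2, -1]].
X = (C + T)D⁻¹ = [[-2, 4, 3]].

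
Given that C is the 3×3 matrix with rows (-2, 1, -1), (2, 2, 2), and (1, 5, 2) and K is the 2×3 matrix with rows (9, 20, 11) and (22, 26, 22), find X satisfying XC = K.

Since C sits to the right of X, X = KC⁻¹.
det C = 2; the adjugate gives C⁻¹ = [[-3, -7/2, 2], [-1, -3/2, 1], [4, 11/2, -3]].
X = KC⁻¹ = [[9, 20, 11], [22, 26, 22]] · [[-3, -7/2, 2], [-1, -3/2, 1], [4, 11/2, -3]] = [[-3, -1, 5], [-4, 5, 4]].

X = [[-3, -1, 5], [-4, 5, 4]]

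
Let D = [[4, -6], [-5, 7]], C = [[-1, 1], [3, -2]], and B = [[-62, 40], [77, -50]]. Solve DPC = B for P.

P = [[2, -4], [2, 1]]

Left-multiply by D⁻¹ and right-multiply by C⁻¹: P = D⁻¹BC⁻¹.
det D = -2, so D⁻¹ = [[-7/2, -3], [-5/2, -2]].
det C = -1, so C⁻¹ = [[2, 1], [3, 1]].
D⁻¹B = [[-14, 10], [1, 0]].
P = (D⁻¹B)C⁻¹ = [[2, -4], [2, 1]].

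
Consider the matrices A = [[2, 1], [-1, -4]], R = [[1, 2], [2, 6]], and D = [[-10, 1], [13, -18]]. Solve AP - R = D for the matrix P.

P = [[-3, 0], [-3, 3]]

AP = D + R = [[-9, 3], [15, -12]].
Left-multiplying both sides by A⁻¹ gives P = A⁻¹(D + R).
det A = -7, so A⁻¹ = [[4/7, 1/7], [-1/7, -2/7]].
P = A⁻¹(D + R) = [[-3, 0], [-3, 3]].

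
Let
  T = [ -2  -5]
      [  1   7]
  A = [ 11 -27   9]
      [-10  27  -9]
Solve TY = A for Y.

Since T multiplies Y on the left, Y = T⁻¹A.
det T = -9, so T⁻¹ = [[-7/9, -5/9], [1/9, 2/9]].
Y = T⁻¹A = [[-7/9, -5/9], [1/9, 2/9]] · [[11, -27, 9], [-10, 27, -9]] = [[-3, 6, -2], [-1, 3, -1]].

Y = [[-3, 6, -2], [-1, 3, -1]]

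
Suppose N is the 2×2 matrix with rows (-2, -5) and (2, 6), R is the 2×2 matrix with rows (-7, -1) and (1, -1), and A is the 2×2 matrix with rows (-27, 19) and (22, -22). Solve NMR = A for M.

Isolating M: multiply by N⁻¹ from the left and R⁻¹ from the right, so M = N⁻¹AR⁻¹.
det N = -2, so N⁻¹ = [[-3, -5/2], [1, 1]].
det R = 8; the adjugate gives R⁻¹ = [[-1/8, 1/8], [-1/8, -7/8]].
N⁻¹A = [[26, -2], [-5, -3]].
M = (N⁻¹A)R⁻¹ = [[-3, 5], [1, 2]].

M = [[-3, 5], [1, 2]]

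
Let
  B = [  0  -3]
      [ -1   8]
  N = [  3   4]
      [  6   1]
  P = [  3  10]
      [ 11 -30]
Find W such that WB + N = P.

WB = P − N = [[0, 6], [5, -31]].
Since B sits to the right of W, W = (P − N)B⁻¹.
B has determinant -3; B⁻¹ = [[-8/3, -1], [-1/3, 0]].
W = (P − N)B⁻¹ = [[-2, 0], [-3, -5]].

W = [[-2, 0], [-3, -5]]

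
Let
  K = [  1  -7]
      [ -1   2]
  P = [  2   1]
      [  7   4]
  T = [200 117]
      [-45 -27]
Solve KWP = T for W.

Left-multiply by K⁻¹ and right-multiply by P⁻¹: W = K⁻¹TP⁻¹.
det K = -5; the adjugate gives K⁻¹ = [[-2/5, -7/5], [-1/5, -1/5]].
det P = 1, so P⁻¹ = [[4, -1], [-7, 2]].
K⁻¹T = [[-17, -9], [-31, -18]].
W = (K⁻¹T)P⁻¹ = [[-5, -1], [2, -5]].

W = [[-5, -1], [2, -5]]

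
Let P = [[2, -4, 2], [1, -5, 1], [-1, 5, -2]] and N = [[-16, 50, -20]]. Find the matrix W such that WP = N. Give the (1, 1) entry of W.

Since P sits to the right of W, W = NP⁻¹.
P has determinant 6; P⁻¹ = [[5/6, 1/3, 1], [1/6, -1/3, 0], [0, -1, -1]].
W = NP⁻¹ = [[-16, 50, -20]] · [[5/6, 1/3, 1], [1/6, -1/3, 0], [0, -1, -1]] = [[-5, -2, 4]].

-5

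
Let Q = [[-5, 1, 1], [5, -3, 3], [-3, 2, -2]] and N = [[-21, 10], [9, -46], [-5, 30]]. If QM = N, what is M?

M = [[3, -2], [-2, 6], [-4, -6]]

Left-multiplying both sides by Q⁻¹ gives M = Q⁻¹N.
Q has determinant 2; Q⁻¹ = [[0, 2, 3], [1/2, 13/2, 10], [1/2, 7/2, 5]].
M = Q⁻¹N = [[0, 2, 3], [1/2, 13/2, 10], [1/2, 7/2, 5]] · [[-21, 10], [9, -46], [-5, 30]] = [[3, -2], [-2, 6], [-4, -6]].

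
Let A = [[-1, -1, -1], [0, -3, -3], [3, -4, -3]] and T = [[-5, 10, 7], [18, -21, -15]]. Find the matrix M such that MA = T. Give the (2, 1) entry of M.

Right-multiplying both sides by A⁻¹ gives M = TA⁻¹.
A has determinant 3; A⁻¹ = [[-1, 1/3, 0], [-3, 2, -1], [3, -7/3, 1]].
M = TA⁻¹ = [[-5, 10, 7], [18, -21, -15]] · [[-1, 1/3, 0], [-3, 2, -1], [3, -7/3, 1]] = [[-4, 2, -3], [0, -1, 6]].

0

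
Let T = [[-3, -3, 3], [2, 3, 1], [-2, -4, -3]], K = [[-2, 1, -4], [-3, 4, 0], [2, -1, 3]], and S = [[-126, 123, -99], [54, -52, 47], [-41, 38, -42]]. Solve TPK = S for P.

P = [[1, -2, 0], [-5, -3, 1], [2, 3, -2]]

Isolating P: multiply by T⁻¹ from the left and K⁻¹ from the right, so P = T⁻¹SK⁻¹.
T has determinant -3; T⁻¹ = [[5/3, 7, 4], [-4/3, -5, -3], [2/3, 2, 1]].
det K = 5, so K⁻¹ = [[12/5, 1/5, 16/5], [9/5, 2/5, 12/5], [-1, 0, -1]].
T⁻¹S = [[4, -7, -4], [21, -18, 23], [-17, 16, -14]].
P = (T⁻¹S)K⁻¹ = [[1, -2, 0], [-5, -3, 1], [2, 3, -2]].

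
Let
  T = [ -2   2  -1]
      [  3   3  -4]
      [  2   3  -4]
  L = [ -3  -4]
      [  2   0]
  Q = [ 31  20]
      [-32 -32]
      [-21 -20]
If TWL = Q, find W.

W = [[3, -1], [1, 5], [1, 4]]

Isolating W: multiply by T⁻¹ from the left and L⁻¹ from the right, so W = T⁻¹QL⁻¹.
T has determinant 5; T⁻¹ = [[0, 1, -1], [4/5, 2, -11/5], [3/5, 2, -12/5]].
det L = 8; the adjugate gives L⁻¹ = [[0, 1/2], [-1/4, -3/8]].
T⁻¹Q = [[-11, -12], [7, -4], [5, -4]].
W = (T⁻¹Q)L⁻¹ = [[3, -1], [1, 5], [1, 4]].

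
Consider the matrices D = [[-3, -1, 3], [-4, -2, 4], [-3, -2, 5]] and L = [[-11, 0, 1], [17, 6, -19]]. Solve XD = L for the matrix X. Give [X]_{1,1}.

6

Right-multiplying both sides by D⁻¹ gives X = LD⁻¹.
det D = 4, so D⁻¹ = [[-1/2, -1/4, 1/2], [2, -3/2, 0], [1/2, -3/4, 1/2]].
X = LD⁻¹ = [[-11, 0, 1], [17, 6, -19]] · [[-1/2, -1/4, 1/2], [2, -3/2, 0], [1/2, -3/4, 1/2]] = [[6, 2, -5], [-6, 1, -1]].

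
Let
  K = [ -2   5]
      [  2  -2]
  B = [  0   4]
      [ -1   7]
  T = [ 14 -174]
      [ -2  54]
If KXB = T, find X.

Left-multiply by K⁻¹ and right-multiply by B⁻¹: X = K⁻¹TB⁻¹.
K has determinant -6; K⁻¹ = [[1/3, 5/6], [1/3, 1/3]].
det B = 4; the adjugate gives B⁻¹ = [[7/4, -1], [1/4, 0]].
K⁻¹T = [[3, -13], [4, -40]].
X = (K⁻¹T)B⁻¹ = [[2, -3], [-3, -4]].

X = [[2, -3], [-3, -4]]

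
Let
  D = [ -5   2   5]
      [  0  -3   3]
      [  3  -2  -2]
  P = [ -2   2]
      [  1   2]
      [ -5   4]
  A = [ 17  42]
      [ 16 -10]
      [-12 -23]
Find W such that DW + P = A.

W = [[-3, -5], [-3, 5], [2, 1]]

DW = A − P = [[19, 40], [15, -12], [-7, -27]].
Left-multiplying both sides by D⁻¹ gives W = D⁻¹(A − P).
D has determinant 3; D⁻¹ = [[4, -2, 7], [3, -5/3, 5], [3, -4/3, 5]].
W = D⁻¹(A − P) = [[-3, -5], [-3, 5], [2, 1]].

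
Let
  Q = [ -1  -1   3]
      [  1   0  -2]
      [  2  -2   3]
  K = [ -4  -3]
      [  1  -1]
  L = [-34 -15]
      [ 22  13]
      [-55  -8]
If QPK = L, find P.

P = [[1, -4], [1, 1], [3, -3]]

P = Q⁻¹LK⁻¹ (apply Q⁻¹ on the left and K⁻¹ on the right).
det Q = 5; the adjugate gives Q⁻¹ = [[-4/5, -3/5, 2/5], [-7/5, -9/5, 1/5], [-2/5, -4/5, 1/5]].
det K = 7, so K⁻¹ = [[-1/7, 3/7], [-1/7, -4/7]].
Q⁻¹L = [[-8, 1], [-3, -4], [-15, -6]].
P = (Q⁻¹L)K⁻¹ = [[1, -4], [1, 1], [3, -3]].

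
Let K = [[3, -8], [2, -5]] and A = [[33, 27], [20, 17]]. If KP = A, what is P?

P = [[-5, 1], [-6, -3]]

Left-multiplying both sides by K⁻¹ gives P = K⁻¹A.
det K = 1, so K⁻¹ = [[-5, 8], [-2, 3]].
P = K⁻¹A = [[-5, 8], [-2, 3]] · [[33, 27], [20, 17]] = [[-5, 1], [-6, -3]].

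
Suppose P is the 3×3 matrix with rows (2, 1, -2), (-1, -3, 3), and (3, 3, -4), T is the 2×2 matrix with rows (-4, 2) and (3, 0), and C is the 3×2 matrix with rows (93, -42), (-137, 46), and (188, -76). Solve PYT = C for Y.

Y = [[-5, -3], [-1, 3], [5, -3]]

Y = P⁻¹CT⁻¹ (apply P⁻¹ on the left and T⁻¹ on the right).
det P = -1, so P⁻¹ = [[-3, 2, 3], [-5, 2, 4], [-6, 3, 5]].
det T = -6; the adjugate gives T⁻¹ = [[0, 1/3], [1/2, 2/3]].
P⁻¹C = [[11, -10], [13, -2], [-29, 10]].
Y = (P⁻¹C)T⁻¹ = [[-5, -3], [-1, 3], [5, -3]].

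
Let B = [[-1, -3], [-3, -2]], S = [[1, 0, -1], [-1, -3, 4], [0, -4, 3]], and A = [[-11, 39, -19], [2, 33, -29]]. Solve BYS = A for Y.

Left-multiply by B⁻¹ and right-multiply by S⁻¹: Y = B⁻¹AS⁻¹.
det B = -7, so B⁻¹ = [[2/7, -3/7], [-3/7, 1/7]].
S has determinant 3; S⁻¹ = [[7/3, 4/3, -1], [1, 1, -1], [4/3, 4/3, -1]].
B⁻¹A = [[-4, -3, 7], [5, -12, 4]].
Y = (B⁻¹A)S⁻¹ = [[-3, 1, 0], [5, 0, 3]].

Y = [[-3, 1, 0], [5, 0, 3]]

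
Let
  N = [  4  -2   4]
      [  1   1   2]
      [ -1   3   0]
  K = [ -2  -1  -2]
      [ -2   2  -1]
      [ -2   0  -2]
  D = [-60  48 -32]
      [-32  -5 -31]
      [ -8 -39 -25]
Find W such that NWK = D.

W = [[1, 5, -1], [2, -4, 5], [2, 0, 2]]

W = N⁻¹DK⁻¹ (apply N⁻¹ on the left and K⁻¹ on the right).
det N = -4; the adjugate gives N⁻¹ = [[3/2, -3, 2], [1/2, -1, 1], [-1, 5/2, -3/2]].
det K = 2; the adjugate gives K⁻¹ = [[-2, -1, 5/2], [-1, 0, 1], [2, 1, -3]].
N⁻¹D = [[-10, 9, -5], [-6, -10, -10], [-8, -2, -8]].
W = (N⁻¹D)K⁻¹ = [[1, 5, -1], [2, -4, 5], [2, 0, 2]].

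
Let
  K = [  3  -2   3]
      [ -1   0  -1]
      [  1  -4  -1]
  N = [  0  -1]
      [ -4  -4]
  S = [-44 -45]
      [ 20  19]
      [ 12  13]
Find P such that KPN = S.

P = [[-5, 5], [-2, 2], [4, 0]]

Left-multiply by K⁻¹ and right-multiply by N⁻¹: P = K⁻¹SN⁻¹.
det K = 4, so K⁻¹ = [[-1, -7/2, 1/2], [-1/2, -3/2, 0], [1, 5/2, -1/2]].
det N = -4; the adjugate gives N⁻¹ = [[1, -1/4], [-1, 0]].
K⁻¹S = [[-20, -15], [-8, -6], [0, -4]].
P = (K⁻¹S)N⁻¹ = [[-5, 5], [-2, 2], [4, 0]].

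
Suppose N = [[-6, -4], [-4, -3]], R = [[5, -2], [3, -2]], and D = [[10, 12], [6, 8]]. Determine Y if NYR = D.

Y = N⁻¹DR⁻¹ (apply N⁻¹ on the left and R⁻¹ on the right).
det N = 2; the adjugate gives N⁻¹ = [[-3/2, 2], [2, -3]].
det R = -4, so R⁻¹ = [[1/2, -1/2], [3/4, -5/4]].
N⁻¹D = [[-3, -2], [2, 0]].
Y = (N⁻¹D)R⁻¹ = [[-3, 4], [1, -1]].

Y = [[-3, 4], [1, -1]]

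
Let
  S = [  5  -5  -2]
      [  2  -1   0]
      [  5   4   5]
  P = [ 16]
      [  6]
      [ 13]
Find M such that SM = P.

M = [[4], [2], [-3]]

S is on the left of M, so left-multiply by S⁻¹: M = S⁻¹P.
det S = -1; the adjugate gives S⁻¹ = [[5, -17, 2], [10, -35, 4], [-13, 45, -5]].
M = S⁻¹P = [[5, -17, 2], [10, -35, 4], [-13, 45, -5]] · [[16], [6], [13]] = [[4], [2], [-3]].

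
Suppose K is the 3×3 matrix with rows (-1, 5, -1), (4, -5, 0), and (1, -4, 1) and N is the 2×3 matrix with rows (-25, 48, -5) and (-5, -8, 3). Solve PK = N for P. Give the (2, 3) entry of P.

Right-multiplying both sides by K⁻¹ gives P = NK⁻¹.
det K = -4; the adjugate gives K⁻¹ = [[5/4, 1/4, 5/4], [1, 0, 1], [11/4, -1/4, 15/4]].
P = NK⁻¹ = [[-25, 48, -5], [-5, -8, 3]] · [[5/4, 1/4, 5/4], [1, 0, 1], [11/4, -1/4, 15/4]] = [[3, -5, -2], [-6, -2, -3]].

-3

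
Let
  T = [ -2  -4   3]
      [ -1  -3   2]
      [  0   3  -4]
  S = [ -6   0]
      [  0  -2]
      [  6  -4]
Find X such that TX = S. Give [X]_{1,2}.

-2

Since T multiplies X on the left, X = T⁻¹S.
det T = -5, so T⁻¹ = [[-6/5, 7/5, -1/5], [4/5, -8/5, -1/5], [3/5, -6/5, -2/5]].
X = T⁻¹S = [[-6/5, 7/5, -1/5], [4/5, -8/5, -1/5], [3/5, -6/5, -2/5]] · [[-6, 0], [0, -2], [6, -4]] = [[6, -2], [-6, 4], [-6, 4]].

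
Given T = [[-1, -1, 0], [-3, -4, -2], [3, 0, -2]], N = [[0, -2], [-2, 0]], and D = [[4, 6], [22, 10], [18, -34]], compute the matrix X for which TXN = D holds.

Isolating X: multiply by T⁻¹ from the left and N⁻¹ from the right, so X = T⁻¹DN⁻¹.
T has determinant 4; T⁻¹ = [[2, -1/2, 1/2], [-3, 1/2, -1/2], [3, -3/4, 1/4]].
N has determinant -4; N⁻¹ = [[0, -1/2], [-1/2, 0]].
T⁻¹D = [[6, -10], [-10, 4], [0, 2]].
X = (T⁻¹D)N⁻¹ = [[5, -3], [-2, 5], [-1, 0]].

X = [[5, -3], [-2, 5], [-1, 0]]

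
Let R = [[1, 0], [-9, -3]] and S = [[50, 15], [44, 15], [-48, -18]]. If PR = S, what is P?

Right-multiplying both sides by R⁻¹ gives P = SR⁻¹.
det R = -3, so R⁻¹ = [[1, 0], [-3, -1/3]].
P = SR⁻¹ = [[50, 15], [44, 15], [-48, -18]] · [[1, 0], [-3, -1/3]] = [[5, -5], [-1, -5], [6, 6]].

P = [[5, -5], [-1, -5], [6, 6]]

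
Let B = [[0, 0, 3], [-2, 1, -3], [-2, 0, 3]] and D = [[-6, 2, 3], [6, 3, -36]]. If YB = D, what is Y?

Right-multiplying both sides by B⁻¹ gives Y = DB⁻¹.
B has determinant 6; B⁻¹ = [[1/2, 0, -1/2], [2, 1, -1], [1/3, 0, 0]].
Y = DB⁻¹ = [[-6, 2, 3], [6, 3, -36]] · [[1/2, 0, -1/2], [2, 1, -1], [1/3, 0, 0]] = [[2, 2, 1], [-3, 3, -6]].

Y = [[2, 2, 1], [-3, 3, -6]]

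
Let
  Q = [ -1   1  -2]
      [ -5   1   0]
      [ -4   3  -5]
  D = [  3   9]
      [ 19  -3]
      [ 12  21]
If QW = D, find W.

W = [[-5, 0], [-6, -3], [-2, -6]]

Since Q multiplies W on the left, W = Q⁻¹D.
det Q = 2; the adjugate gives Q⁻¹ = [[-5/2, -1/2, 1], [-25/2, -3/2, 5], [-11/2, -1/2, 2]].
W = Q⁻¹D = [[-5/2, -1/2, 1], [-25/2, -3/2, 5], [-11/2, -1/2, 2]] · [[3, 9], [19, -3], [12, 21]] = [[-5, 0], [-6, -3], [-2, -6]].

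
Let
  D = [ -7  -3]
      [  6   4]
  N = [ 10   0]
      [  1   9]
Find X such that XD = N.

X = [[-4, -3], [5, 6]]

Right-multiplying both sides by D⁻¹ gives X = ND⁻¹.
det D = -10, so D⁻¹ = [[-2/5, -3/10], [3/5, 7/10]].
X = ND⁻¹ = [[10, 0], [1, 9]] · [[-2/5, -3/10], [3/5, 7/10]] = [[-4, -3], [5, 6]].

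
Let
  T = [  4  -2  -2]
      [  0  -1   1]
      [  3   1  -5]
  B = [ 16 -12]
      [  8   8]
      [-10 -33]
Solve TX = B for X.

X = [[2, -3], [-6, -4], [2, 4]]

T is on the left of X, so left-multiply by T⁻¹: X = T⁻¹B.
T has determinant 4; T⁻¹ = [[1, -3, -1], [3/4, -7/2, -1], [3/4, -5/2, -1]].
X = T⁻¹B = [[1, -3, -1], [3/4, -7/2, -1], [3/4, -5/2, -1]] · [[16, -12], [8, 8], [-10, -33]] = [[2, -3], [-6, -4], [2, 4]].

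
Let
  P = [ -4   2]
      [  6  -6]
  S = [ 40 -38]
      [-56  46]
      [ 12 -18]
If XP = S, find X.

Right-multiplying both sides by P⁻¹ gives X = SP⁻¹.
P has determinant 12; P⁻¹ = [[-1/2, -1/6], [-1/2, -1/3]].
X = SP⁻¹ = [[40, -38], [-56, 46], [12, -18]] · [[-1/2, -1/6], [-1/2, -1/3]] = [[-1, 6], [5, -6], [3, 4]].

X = [[-1, 6], [5, -6], [3, 4]]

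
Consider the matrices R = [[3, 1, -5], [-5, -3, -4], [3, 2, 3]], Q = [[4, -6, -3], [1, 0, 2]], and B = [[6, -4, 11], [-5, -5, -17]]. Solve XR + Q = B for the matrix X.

XR = B − Q = [[2, 2, 14], [-6, -5, -19]].
R is on the right of X, so right-multiply by R⁻¹: X = (B − Q)R⁻¹.
det R = 5; the adjugate gives R⁻¹ = [[-1/5, -13/5, -19/5], [3/5, 24/5, 37/5], [-1/5, -3/5, -4/5]].
X = (B − Q)R⁻¹ = [[-2, -4, -4], [2, 3, 1]].

X = [[-2, -4, -4], [2, 3, 1]]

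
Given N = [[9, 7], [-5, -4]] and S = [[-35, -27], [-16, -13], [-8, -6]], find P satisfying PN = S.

Since N sits to the right of P, P = SN⁻¹.
N has determinant -1; N⁻¹ = [[4, 7], [-5, -9]].
P = SN⁻¹ = [[-35, -27], [-16, -13], [-8, -6]] · [[4, 7], [-5, -9]] = [[-5, -2], [1, 5], [-2, -2]].

P = [[-5, -2], [1, 5], [-2, -2]]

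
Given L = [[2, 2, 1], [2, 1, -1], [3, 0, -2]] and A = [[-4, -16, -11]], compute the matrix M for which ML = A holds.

M = [[-5, -6, 6]]

Right-multiplying both sides by L⁻¹ gives M = AL⁻¹.
L has determinant -5; L⁻¹ = [[2/5, -4/5, 3/5], [-1/5, 7/5, -4/5], [3/5, -6/5, 2/5]].
M = AL⁻¹ = [[-4, -16, -11]] · [[2/5, -4/5, 3/5], [-1/5, 7/5, -4/5], [3/5, -6/5, 2/5]] = [[-5, -6, 6]].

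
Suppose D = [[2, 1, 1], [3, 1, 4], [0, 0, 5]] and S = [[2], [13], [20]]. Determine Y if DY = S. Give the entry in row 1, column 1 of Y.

-1

D is on the left of Y, so left-multiply by D⁻¹: Y = D⁻¹S.
det D = -5, so D⁻¹ = [[-1, 1, -3/5], [3, -2, 1], [0, 0, 1/5]].
Y = D⁻¹S = [[-1, 1, -3/5], [3, -2, 1], [0, 0, 1/5]] · [[2], [13], [20]] = [[-1], [0], [4]].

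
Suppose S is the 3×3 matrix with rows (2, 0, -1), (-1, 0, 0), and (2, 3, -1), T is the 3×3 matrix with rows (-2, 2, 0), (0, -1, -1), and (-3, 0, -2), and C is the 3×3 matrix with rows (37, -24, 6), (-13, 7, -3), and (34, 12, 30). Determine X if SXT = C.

Isolating X: multiply by S⁻¹ from the left and T⁻¹ from the right, so X = S⁻¹CT⁻¹.
det S = 3, so S⁻¹ = [[0, -1, 0], [-1/3, 0, 1/3], [-1, -2, 0]].
det T = 2, so T⁻¹ = [[1, 2, -1], [3/2, 2, -1], [-3/2, -3, 1]].
S⁻¹C = [[13, -7, 3], [-1, 12, 8], [-11, 10, 0]].
X = (S⁻¹C)T⁻¹ = [[-2, 3, -3], [5, -2, -3], [4, -2, 1]].

X = [[-2, 3, -3], [5, -2, -3], [4, -2, 1]]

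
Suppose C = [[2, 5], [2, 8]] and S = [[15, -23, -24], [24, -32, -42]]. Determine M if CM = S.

M = [[0, -4, 3], [3, -3, -6]]

Left-multiplying both sides by C⁻¹ gives M = C⁻¹S.
C has determinant 6; C⁻¹ = [[4/3, -5/6], [-1/3, 1/3]].
M = C⁻¹S = [[4/3, -5/6], [-1/3, 1/3]] · [[15, -23, -24], [24, -32, -42]] = [[0, -4, 3], [3, -3, -6]].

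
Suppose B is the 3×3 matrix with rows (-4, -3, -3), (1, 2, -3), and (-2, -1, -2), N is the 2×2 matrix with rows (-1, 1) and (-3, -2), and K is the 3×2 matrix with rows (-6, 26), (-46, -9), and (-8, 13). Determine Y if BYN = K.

Isolating Y: multiply by B⁻¹ from the left and N⁻¹ from the right, so Y = B⁻¹KN⁻¹.
det B = -5, so B⁻¹ = [[7/5, 3/5, -3], [-8/5, -2/5, 3], [-3/5, -2/5, 1]].
N has determinant 5; N⁻¹ = [[-2/5, -1/5], [3/5, -1/5]].
B⁻¹K = [[-12, -8], [4, 1], [14, 1]].
Y = (B⁻¹K)N⁻¹ = [[0, 4], [-1, -1], [-5, -3]].

Y = [[0, 4], [-1, -1], [-5, -3]]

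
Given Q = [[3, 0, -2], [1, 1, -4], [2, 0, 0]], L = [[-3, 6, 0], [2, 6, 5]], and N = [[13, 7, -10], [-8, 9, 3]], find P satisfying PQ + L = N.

P = [[3, 1, 3], [-5, 3, 1]]

PQ = N − L = [[16, 1, -10], [-10, 3, -2]].
Since Q sits to the right of P, P = (N − L)Q⁻¹.
det Q = 4; the adjugate gives Q⁻¹ = [[0, 0, 1/2], [-2, 1, 5/2], [-1/2, 0, 3/4]].
P = (N − L)Q⁻¹ = [[3, 1, 3], [-5, 3, 1]].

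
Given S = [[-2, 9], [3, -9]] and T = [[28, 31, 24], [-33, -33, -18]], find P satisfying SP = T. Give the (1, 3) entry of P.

6

Left-multiplying both sides by S⁻¹ gives P = S⁻¹T.
S has determinant -9; S⁻¹ = [[1, 1], [1/3, 2/9]].
P = S⁻¹T = [[1, 1], [1/3, 2/9]] · [[28, 31, 24], [-33, -33, -18]] = [[-5, -2, 6], [2, 3, 4]].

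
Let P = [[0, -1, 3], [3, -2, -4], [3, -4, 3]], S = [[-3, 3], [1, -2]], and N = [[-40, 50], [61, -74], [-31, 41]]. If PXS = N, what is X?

Isolating X: multiply by P⁻¹ from the left and S⁻¹ from the right, so X = P⁻¹NS⁻¹.
det P = 3, so P⁻¹ = [[-22/3, -3, 10/3], [-7, -3, 3], [-2, -1, 1]].
det S = 3, so S⁻¹ = [[-2/3, -1], [-1/3, -1]].
P⁻¹N = [[7, -8], [4, -5], [-12, 15]].
X = (P⁻¹N)S⁻¹ = [[-2, 1], [-1, 1], [3, -3]].

X = [[-2, 1], [-1, 1], [3, -3]]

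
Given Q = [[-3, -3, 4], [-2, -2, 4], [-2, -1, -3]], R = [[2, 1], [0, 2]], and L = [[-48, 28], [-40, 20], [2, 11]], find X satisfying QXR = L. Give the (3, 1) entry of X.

-3

Isolating X: multiply by Q⁻¹ from the left and R⁻¹ from the right, so X = Q⁻¹LR⁻¹.
Q has determinant 4; Q⁻¹ = [[5/2, -13/4, -1], [-7/2, 17/4, 1], [-1/2, 3/4, 0]].
det R = 4; the adjugate gives R⁻¹ = [[1/2, -1/4], [0, 1/2]].
Q⁻¹L = [[8, -6], [0, -2], [-6, 1]].
X = (Q⁻¹L)R⁻¹ = [[4, -5], [0, -1], [-3, 2]].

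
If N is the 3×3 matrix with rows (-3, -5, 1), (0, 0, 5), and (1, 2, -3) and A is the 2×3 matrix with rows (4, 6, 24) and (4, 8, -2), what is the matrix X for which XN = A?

X = [[-2, 4, -2], [0, 2, 4]]

Since N sits to the right of X, X = AN⁻¹.
det N = 5, so N⁻¹ = [[-2, -13/5, -5], [1, 8/5, 3], [0, 1/5, 0]].
X = AN⁻¹ = [[4, 6, 24], [4, 8, -2]] · [[-2, -13/5, -5], [1, 8/5, 3], [0, 1/5, 0]] = [[-2, 4, -2], [0, 2, 4]].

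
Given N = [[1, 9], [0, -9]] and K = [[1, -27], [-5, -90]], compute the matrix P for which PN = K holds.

P = [[1, 4], [-5, 5]]

Since N sits to the right of P, P = KN⁻¹.
det N = -9, so N⁻¹ = [[1, 1], [0, -1/9]].
P = KN⁻¹ = [[1, -27], [-5, -90]] · [[1, 1], [0, -1/9]] = [[1, 4], [-5, 5]].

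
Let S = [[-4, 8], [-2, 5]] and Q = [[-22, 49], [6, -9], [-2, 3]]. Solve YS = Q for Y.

Y = [[3, 5], [-3, 3], [1, -1]]

S is on the right of Y, so right-multiply by S⁻¹: Y = QS⁻¹.
det S = -4; the adjugate gives S⁻¹ = [[-5/4, 2], [-1/2, 1]].
Y = QS⁻¹ = [[-22, 49], [6, -9], [-2, 3]] · [[-5/4, 2], [-1/2, 1]] = [[3, 5], [-3, 3], [1, -1]].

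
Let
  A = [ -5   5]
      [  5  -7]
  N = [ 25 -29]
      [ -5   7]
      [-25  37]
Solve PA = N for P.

A is on the right of P, so right-multiply by A⁻¹: P = NA⁻¹.
det A = 10, so A⁻¹ = [[-7/10, -1/2], [-1/2, -1/2]].
P = NA⁻¹ = [[25, -29], [-5, 7], [-25, 37]] · [[-7/10, -1/2], [-1/2, -1/2]] = [[-3, 2], [0, -1], [-1, -6]].

P = [[-3, 2], [0, -1], [-1, -6]]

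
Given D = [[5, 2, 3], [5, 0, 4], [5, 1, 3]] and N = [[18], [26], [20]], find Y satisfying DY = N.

Y = [[2], [-2], [4]]

Left-multiplying both sides by D⁻¹ gives Y = D⁻¹N.
det D = 5, so D⁻¹ = [[-4/5, -3/5, 8/5], [1, 0, -1], [1, 1, -2]].
Y = D⁻¹N = [[-4/5, -3/5, 8/5], [1, 0, -1], [1, 1, -2]] · [[18], [26], [20]] = [[2], [-2], [4]].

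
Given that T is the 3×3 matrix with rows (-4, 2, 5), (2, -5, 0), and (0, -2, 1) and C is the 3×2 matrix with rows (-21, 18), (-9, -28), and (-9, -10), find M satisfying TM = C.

M = [[3, 1], [3, 6], [-3, 2]]

Left-multiplying both sides by T⁻¹ gives M = T⁻¹C.
T has determinant -4; T⁻¹ = [[5/4, 3, -25/4], [1/2, 1, -5/2], [1, 2, -4]].
M = T⁻¹C = [[5/4, 3, -25/4], [1/2, 1, -5/2], [1, 2, -4]] · [[-21, 18], [-9, -28], [-9, -10]] = [[3, 1], [3, 6], [-3, 2]].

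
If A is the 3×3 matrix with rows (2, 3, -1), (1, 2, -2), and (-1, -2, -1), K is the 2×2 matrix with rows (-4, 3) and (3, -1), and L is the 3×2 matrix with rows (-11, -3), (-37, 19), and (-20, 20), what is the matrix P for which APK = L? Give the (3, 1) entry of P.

-4

Left-multiply by A⁻¹ and right-multiply by K⁻¹: P = A⁻¹LK⁻¹.
A has determinant -3; A⁻¹ = [[2, -5/3, 4/3], [-1, 1, -1], [0, -1/3, -1/3]].
K has determinant -5; K⁻¹ = [[1/5, 3/5], [3/5, 4/5]].
A⁻¹L = [[13, -11], [-6, 2], [19, -13]].
P = (A⁻¹L)K⁻¹ = [[-4, -1], [0, -2], [-4, 1]].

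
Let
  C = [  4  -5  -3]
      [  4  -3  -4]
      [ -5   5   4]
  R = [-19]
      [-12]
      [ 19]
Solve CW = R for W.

W = [[1], [4], [1]]

Since C multiplies W on the left, W = C⁻¹R.
C has determinant -3; C⁻¹ = [[-8/3, -5/3, -11/3], [-4/3, -1/3, -4/3], [-5/3, -5/3, -8/3]].
W = C⁻¹R = [[-8/3, -5/3, -11/3], [-4/3, -1/3, -4/3], [-5/3, -5/3, -8/3]] · [[-19], [-12], [19]] = [[1], [4], [1]].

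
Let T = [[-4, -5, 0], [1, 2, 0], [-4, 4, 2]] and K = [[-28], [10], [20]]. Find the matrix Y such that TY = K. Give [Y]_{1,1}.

Left-multiplying both sides by T⁻¹ gives Y = T⁻¹K.
det T = -6; the adjugate gives T⁻¹ = [[-2/3, -5/3, 0], [1/3, 4/3, 0], [-2, -6, 1/2]].
Y = T⁻¹K = [[-2/3, -5/3, 0], [1/3, 4/3, 0], [-2, -6, 1/2]] · [[-28], [10], [20]] = [[2], [4], [6]].

2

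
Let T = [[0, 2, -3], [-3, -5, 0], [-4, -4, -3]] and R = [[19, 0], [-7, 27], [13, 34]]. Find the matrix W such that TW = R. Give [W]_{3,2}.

-2

Left-multiplying both sides by T⁻¹ gives W = T⁻¹R.
det T = 6, so T⁻¹ = [[5/2, 3, -5/2], [-3/2, -2, 3/2], [-4/3, -4/3, 1]].
W = T⁻¹R = [[5/2, 3, -5/2], [-3/2, -2, 3/2], [-4/3, -4/3, 1]] · [[19, 0], [-7, 27], [13, 34]] = [[-6, -4], [5, -3], [-3, -2]].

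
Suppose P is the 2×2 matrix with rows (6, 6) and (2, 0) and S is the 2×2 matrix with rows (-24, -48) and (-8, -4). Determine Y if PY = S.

Left-multiplying both sides by P⁻¹ gives Y = P⁻¹S.
det P = -12; the adjugate gives P⁻¹ = [[0, 1/2], [1/6, -1/2]].
Y = P⁻¹S = [[0, 1/2], [1/6, -1/2]] · [[-24, -48], [-8, -4]] = [[-4, -2], [0, -6]].

Y = [[-4, -2], [0, -6]]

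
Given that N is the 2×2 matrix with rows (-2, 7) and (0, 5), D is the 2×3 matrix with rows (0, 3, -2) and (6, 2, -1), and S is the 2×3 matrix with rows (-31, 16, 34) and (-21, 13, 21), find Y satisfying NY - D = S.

Y = [[5, 1, -2], [-3, 3, 4]]

NY = S + D = [[-31, 19, 32], [-15, 15, 20]].
N is on the left of Y, so left-multiply by N⁻¹: Y = N⁻¹(S + D).
N has determinant -10; N⁻¹ = [[-1/2, 7/10], [0, 1/5]].
Y = N⁻¹(S + D) = [[5, 1, -2], [-3, 3, 4]].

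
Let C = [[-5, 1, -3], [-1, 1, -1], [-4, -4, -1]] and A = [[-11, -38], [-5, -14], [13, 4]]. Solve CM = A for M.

M = [[4, 4], [-6, -6], [-5, 4]]

Left-multiplying both sides by C⁻¹ gives M = C⁻¹A.
det C = 4, so C⁻¹ = [[-5/4, 13/4, 1/2], [3/4, -7/4, -1/2], [2, -6, -1]].
M = C⁻¹A = [[-5/4, 13/4, 1/2], [3/4, -7/4, -1/2], [2, -6, -1]] · [[-11, -38], [-5, -14], [13, 4]] = [[4, 4], [-6, -6], [-5, 4]].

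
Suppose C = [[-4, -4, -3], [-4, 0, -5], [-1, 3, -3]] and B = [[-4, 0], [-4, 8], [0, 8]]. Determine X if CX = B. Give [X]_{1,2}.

C is on the left of X, so left-multiply by C⁻¹: X = C⁻¹B.
det C = 4, so C⁻¹ = [[15/4, -21/4, 5], [-7/4, 9/4, -2], [-3, 4, -4]].
X = C⁻¹B = [[15/4, -21/4, 5], [-7/4, 9/4, -2], [-3, 4, -4]] · [[-4, 0], [-4, 8], [0, 8]] = [[6, -2], [-2, 2], [-4, 0]].

-2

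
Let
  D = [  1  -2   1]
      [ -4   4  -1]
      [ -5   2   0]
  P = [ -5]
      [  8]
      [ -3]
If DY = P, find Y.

Since D multiplies Y on the left, Y = D⁻¹P.
det D = 4, so D⁻¹ = [[1/2, 1/2, -1/2], [5/4, 5/4, -3/4], [3, 2, -1]].
Y = D⁻¹P = [[1/2, 1/2, -1/2], [5/4, 5/4, -3/4], [3, 2, -1]] · [[-5], [8], [-3]] = [[3], [6], [4]].

Y = [[3], [6], [4]]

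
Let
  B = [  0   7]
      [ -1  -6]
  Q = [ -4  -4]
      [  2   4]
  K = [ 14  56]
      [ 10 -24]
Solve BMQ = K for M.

M = [[5, -1], [1, 3]]

M = B⁻¹KQ⁻¹ (apply B⁻¹ on the left and Q⁻¹ on the right).
B has determinant 7; B⁻¹ = [[-6/7, -1], [1/7, 0]].
Q has determinant -8; Q⁻¹ = [[-1/2, -1/2], [1/4, 1/2]].
B⁻¹K = [[-22, -24], [2, 8]].
M = (B⁻¹K)Q⁻¹ = [[5, -1], [1, 3]].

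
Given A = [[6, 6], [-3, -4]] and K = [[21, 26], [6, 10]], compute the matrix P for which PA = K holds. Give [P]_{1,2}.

-5

Right-multiplying both sides by A⁻¹ gives P = KA⁻¹.
det A = -6; the adjugate gives A⁻¹ = [[2/3, 1], [-1/2, -1]].
P = KA⁻¹ = [[21, 26], [6, 10]] · [[2/3, 1], [-1/2, -1]] = [[1, -5], [-1, -4]].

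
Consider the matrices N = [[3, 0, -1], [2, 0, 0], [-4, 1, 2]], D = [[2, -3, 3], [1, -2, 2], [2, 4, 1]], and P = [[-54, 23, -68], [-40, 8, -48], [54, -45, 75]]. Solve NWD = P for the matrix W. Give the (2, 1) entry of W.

-3

W = N⁻¹PD⁻¹ (apply N⁻¹ on the left and D⁻¹ on the right).
det N = -2, so N⁻¹ = [[0, 1/2, 0], [2, -1, 1], [-1, 3/2, 0]].
D has determinant -5; D⁻¹ = [[2, -3, 0], [-3/5, 4/5, 1/5], [-8/5, 14/5, 1/5]].
N⁻¹P = [[-20, 4, -24], [-14, -7, -13], [-6, -11, -4]].
W = (N⁻¹P)D⁻¹ = [[-4, -4, -4], [-3, 0, -4], [1, -2, -3]].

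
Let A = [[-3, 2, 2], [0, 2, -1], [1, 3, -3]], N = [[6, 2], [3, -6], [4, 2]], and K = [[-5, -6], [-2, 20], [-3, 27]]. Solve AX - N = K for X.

AX = K + N = [[1, -4], [1, 14], [1, 29]].
Left-multiplying both sides by A⁻¹ gives X = A⁻¹(K + N).
det A = 3, so A⁻¹ = [[-1, 4, -2], [-1/3, 7/3, -1], [-2/3, 11/3, -2]].
X = A⁻¹(K + N) = [[1, 2], [1, 5], [1, -4]].

X = [[1, 2], [1, 5], [1, -4]]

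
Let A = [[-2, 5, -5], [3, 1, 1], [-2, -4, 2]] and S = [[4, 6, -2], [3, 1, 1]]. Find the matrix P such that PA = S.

Since A sits to the right of P, P = SA⁻¹.
det A = -2, so A⁻¹ = [[-3, -5, -5], [4, 7, 13/2], [5, 9, 17/2]].
P = SA⁻¹ = [[4, 6, -2], [3, 1, 1]] · [[-3, -5, -5], [4, 7, 13/2], [5, 9, 17/2]] = [[2, 4, 2], [0, 1, 0]].

P = [[2, 4, 2], [0, 1, 0]]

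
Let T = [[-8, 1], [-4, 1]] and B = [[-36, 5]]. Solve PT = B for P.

P = [[4, 1]]

Since T sits to the right of P, P = BT⁻¹.
det T = -4; the adjugate gives T⁻¹ = [[-1/4, 1/4], [-1, 2]].
P = BT⁻¹ = [[-36, 5]] · [[-1/4, 1/4], [-1, 2]] = [[4, 1]].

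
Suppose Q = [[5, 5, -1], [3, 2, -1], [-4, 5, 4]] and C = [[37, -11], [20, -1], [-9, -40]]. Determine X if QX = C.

Since Q multiplies X on the left, X = Q⁻¹C.
det Q = 2, so Q⁻¹ = [[13/2, -25/2, -3/2], [-4, 8, 1], [23/2, -45/2, -5/2]].
X = Q⁻¹C = [[13/2, -25/2, -3/2], [-4, 8, 1], [23/2, -45/2, -5/2]] · [[37, -11], [20, -1], [-9, -40]] = [[4, 1], [3, -4], [-2, -4]].

X = [[4, 1], [3, -4], [-2, -4]]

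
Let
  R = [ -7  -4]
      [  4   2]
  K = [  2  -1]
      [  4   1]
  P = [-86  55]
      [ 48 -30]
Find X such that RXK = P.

Left-multiply by R⁻¹ and right-multiply by K⁻¹: X = R⁻¹PK⁻¹.
det R = 2, so R⁻¹ = [[1, 2], [-2, -7/2]].
det K = 6, so K⁻¹ = [[1/6, 1/6], [-2/3, 1/3]].
R⁻¹P = [[10, -5], [4, -5]].
X = (R⁻¹P)K⁻¹ = [[5, 0], [4, -1]].

X = [[5, 0], [4, -1]]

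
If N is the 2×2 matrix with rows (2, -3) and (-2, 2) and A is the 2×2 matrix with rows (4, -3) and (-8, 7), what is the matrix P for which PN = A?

N is on the right of P, so right-multiply by N⁻¹: P = AN⁻¹.
det N = -2, so N⁻¹ = [[-1, -3/2], [-1, -1]].
P = AN⁻¹ = [[4, -3], [-8, 7]] · [[-1, -3/2], [-1, -1]] = [[-1, -3], [1, 5]].

P = [[-1, -3], [1, 5]]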